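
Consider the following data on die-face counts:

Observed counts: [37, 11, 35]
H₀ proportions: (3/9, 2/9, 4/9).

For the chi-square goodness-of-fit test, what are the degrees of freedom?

df = k − 1 = 3 − 1 = 2

degrees of freedom = 2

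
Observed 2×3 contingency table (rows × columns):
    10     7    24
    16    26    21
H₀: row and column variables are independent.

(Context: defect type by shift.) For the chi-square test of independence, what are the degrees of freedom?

degrees of freedom = 2

df = (r−1)(c−1) = (2−1)·(3−1) = 2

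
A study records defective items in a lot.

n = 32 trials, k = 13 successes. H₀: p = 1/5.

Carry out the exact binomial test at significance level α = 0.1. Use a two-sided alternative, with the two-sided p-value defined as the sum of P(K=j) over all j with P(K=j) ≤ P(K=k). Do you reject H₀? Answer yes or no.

Exact binomial: n=32, k=13, p₀=1/5=0.2000
P(X=j) = C(n,j)·p₀^j·(1−p₀)^(n−j); p = Σ P(X=j) over j with P(X=j) ≤ P(X=13)
p-value (two-sided) = 0.00685
At α=0.1: p < α → reject H₀

reject H₀: yes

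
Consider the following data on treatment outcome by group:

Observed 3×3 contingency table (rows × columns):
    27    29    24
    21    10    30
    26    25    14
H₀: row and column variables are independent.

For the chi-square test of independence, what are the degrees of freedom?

df = (r−1)(c−1) = (3−1)·(3−1) = 4

degrees of freedom = 4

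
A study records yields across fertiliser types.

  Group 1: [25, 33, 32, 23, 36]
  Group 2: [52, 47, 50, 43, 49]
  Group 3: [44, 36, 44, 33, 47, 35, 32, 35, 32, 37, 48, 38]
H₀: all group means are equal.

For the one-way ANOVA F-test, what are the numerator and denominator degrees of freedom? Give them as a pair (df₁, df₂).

k = 3 groups, N = 22 total
df = (k−1, N−k) = (3−1, 22−3) = (2, 19)

degrees of freedom = [2, 19]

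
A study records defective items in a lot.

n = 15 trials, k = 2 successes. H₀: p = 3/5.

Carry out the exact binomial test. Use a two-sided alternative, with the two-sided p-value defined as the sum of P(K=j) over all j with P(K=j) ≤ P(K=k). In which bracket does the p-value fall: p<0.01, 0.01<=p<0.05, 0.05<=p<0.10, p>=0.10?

Exact binomial: n=15, k=2, p₀=3/5=0.6000
P(X=j) = C(n,j)·p₀^j·(1−p₀)^(n−j); p = Σ P(X=j) over j with P(X=j) ≤ P(X=2)
p-value (two-sided) = 0.00028
→ bracket: p<0.01

p-value bracket: p<0.01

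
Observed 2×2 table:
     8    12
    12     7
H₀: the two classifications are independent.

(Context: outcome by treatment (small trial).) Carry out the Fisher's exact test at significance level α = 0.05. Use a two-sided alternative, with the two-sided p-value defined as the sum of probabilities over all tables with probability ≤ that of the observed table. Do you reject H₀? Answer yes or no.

reject H₀: no

Margins: r₁=20, r₂=19, c₁=20, c₂=19, n=39
p_obs = C(20,8)·C(19,12)/C(39,20); sum pmf over tables with pmf ≤ p_obs
p-value (two-sided) = 0.20493
At α=0.05: p ≥ α → fail to reject H₀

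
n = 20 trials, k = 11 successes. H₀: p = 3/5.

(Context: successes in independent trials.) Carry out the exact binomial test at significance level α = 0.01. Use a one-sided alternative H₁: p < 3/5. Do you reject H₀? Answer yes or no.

reject H₀: no

Exact binomial: n=20, k=11, p₀=3/5=0.6000
P(X≤11) from Σ C(n,i)·p₀^i·(1−p₀)^(n−i)
p-value (one-sided, H₁ less) = 0.40440
At α=0.01: p ≥ α → fail to reject H₀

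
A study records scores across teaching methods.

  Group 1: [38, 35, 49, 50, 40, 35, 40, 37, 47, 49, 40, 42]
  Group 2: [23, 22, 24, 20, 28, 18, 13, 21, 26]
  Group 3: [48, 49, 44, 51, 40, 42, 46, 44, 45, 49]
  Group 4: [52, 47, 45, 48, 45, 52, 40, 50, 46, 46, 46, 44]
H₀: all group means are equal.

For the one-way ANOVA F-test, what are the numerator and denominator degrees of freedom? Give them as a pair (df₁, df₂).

k = 4 groups, N = 43 total
df = (k−1, N−k) = (4−1, 43−4) = (3, 39)

degrees of freedom = [3, 39]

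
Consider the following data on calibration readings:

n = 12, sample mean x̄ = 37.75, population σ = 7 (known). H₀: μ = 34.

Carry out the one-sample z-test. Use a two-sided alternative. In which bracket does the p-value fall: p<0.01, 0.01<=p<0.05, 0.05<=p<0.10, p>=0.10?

p-value bracket: 0.05<=p<0.10

SE = σ/√n = 7/√12 = 2.0207
z = (x̄−μ₀)/SE = (37.75−34)/2.0207 = 1.8558
p-value (two-sided) = 0.06349
→ bracket: 0.05<=p<0.10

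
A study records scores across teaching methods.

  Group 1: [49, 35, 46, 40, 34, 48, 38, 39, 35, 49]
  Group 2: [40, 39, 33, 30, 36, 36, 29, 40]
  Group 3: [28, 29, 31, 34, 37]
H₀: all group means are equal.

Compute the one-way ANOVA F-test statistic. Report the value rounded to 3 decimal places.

test statistic = 6.514

Group means [41.30, 35.38, 31.80], grand mean 37.174
SSB = Σnᵢ(x̄ᵢ−x̄)² = 340.529; SSW = ΣΣ(x−x̄ᵢ)² = 522.775
MSB = 340.529/2 = 170.2647; MSW = 522.775/20 = 26.1387
F = MSB/MSW = 6.5139
df = (2, 20)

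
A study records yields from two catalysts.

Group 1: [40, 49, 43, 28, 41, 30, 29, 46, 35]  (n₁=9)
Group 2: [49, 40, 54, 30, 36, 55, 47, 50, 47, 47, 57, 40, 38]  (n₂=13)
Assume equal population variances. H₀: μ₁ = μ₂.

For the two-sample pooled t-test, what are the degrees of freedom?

degrees of freedom = 20

df = n₁ + n₂ − 2 = 9 + 13 − 2 = 20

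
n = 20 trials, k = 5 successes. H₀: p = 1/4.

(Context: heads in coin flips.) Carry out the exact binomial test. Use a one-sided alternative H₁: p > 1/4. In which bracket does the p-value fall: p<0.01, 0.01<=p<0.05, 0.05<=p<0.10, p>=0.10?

p-value bracket: p>=0.10

Exact binomial: n=20, k=5, p₀=1/4=0.2500
P(X≥5) from Σ C(n,i)·p₀^i·(1−p₀)^(n−i)
p-value (one-sided, H₁ greater) = 0.58516
→ bracket: p>=0.10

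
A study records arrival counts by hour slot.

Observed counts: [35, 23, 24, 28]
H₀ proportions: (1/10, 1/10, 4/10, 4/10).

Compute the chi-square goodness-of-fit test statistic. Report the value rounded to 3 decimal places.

test statistic = 80.364

n = 110; E_i = n·p_i = [11.00, 11.00, 44.00, 44.00]
χ² = (35−11.00)²/11.00 + (23−11.00)²/11.00 + (24−44.00)²/44.00 + (28−44.00)²/44.00 = 80.3636
df = 3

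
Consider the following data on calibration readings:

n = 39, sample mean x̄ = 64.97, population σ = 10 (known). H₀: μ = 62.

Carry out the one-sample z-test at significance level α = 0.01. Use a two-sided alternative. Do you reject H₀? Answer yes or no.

reject H₀: no

SE = σ/√n = 10/√39 = 1.6013
z = (x̄−μ₀)/SE = (64.97−62)/1.6013 = 1.8548
p-value (two-sided) = 0.06363
At α=0.01: p ≥ α → fail to reject H₀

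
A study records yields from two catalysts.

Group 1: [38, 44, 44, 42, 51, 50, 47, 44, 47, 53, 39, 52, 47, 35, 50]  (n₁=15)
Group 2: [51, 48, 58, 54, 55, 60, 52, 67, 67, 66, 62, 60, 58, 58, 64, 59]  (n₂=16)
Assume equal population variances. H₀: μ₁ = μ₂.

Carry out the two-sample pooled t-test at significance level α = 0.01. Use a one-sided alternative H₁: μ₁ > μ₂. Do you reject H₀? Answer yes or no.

reject H₀: no

x̄₁=45.533, s₁=5.370, n₁=15
x̄₂=58.688, s₂=5.712, n₂=16
s_p² = [14·5.370² + 15·5.712²]/29 = 30.7990
SE = √(s_p²·(1/15+1/16)) = 1.9945
t = (45.533−58.688)/1.9945 = -6.5951
df = 29
p-value (one-sided, H₁ greater) = 1.00000
At α=0.01: p ≥ α → fail to reject H₀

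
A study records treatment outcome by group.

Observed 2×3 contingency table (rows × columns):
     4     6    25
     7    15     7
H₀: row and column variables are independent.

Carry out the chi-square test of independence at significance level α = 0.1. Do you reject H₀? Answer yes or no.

reject H₀: yes

Row totals [35, 29], col totals [11, 21, 32], n=64
χ² = (4−6.02)²/6.02 + (6−11.48)²/11.48 + (25−17.50)²/17.50 + (7−4.98)²/4.98 + (15−9.52)²/9.52 + (7−14.50)²/14.50 = 14.3641
df = 2
p-value (upper-tail) = 0.00076
At α=0.1: p < α → reject H₀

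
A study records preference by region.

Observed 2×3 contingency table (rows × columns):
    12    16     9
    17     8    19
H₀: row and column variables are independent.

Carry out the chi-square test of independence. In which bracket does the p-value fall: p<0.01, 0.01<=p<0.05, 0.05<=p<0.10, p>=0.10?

Row totals [37, 44], col totals [29, 24, 28], n=81
χ² = (12−13.25)²/13.25 + (16−10.96)²/10.96 + (9−12.79)²/12.79 + (17−15.75)²/15.75 + (8−13.04)²/13.04 + (19−15.21)²/15.21 = 6.5441
df = 2
p-value (upper-tail) = 0.03793
→ bracket: 0.01<=p<0.05

p-value bracket: 0.01<=p<0.05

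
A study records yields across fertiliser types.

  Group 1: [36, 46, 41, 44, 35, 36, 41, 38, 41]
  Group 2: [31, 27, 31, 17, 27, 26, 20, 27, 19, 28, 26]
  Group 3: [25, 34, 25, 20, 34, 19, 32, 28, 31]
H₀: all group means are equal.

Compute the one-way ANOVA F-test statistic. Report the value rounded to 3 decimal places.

test statistic = 25.084

Group means [39.78, 25.36, 27.56], grand mean 30.517
SSB = Σnᵢ(x̄ᵢ−x̄)² = 1142.918; SSW = ΣΣ(x−x̄ᵢ)² = 592.323
MSB = 1142.918/2 = 571.4591; MSW = 592.323/26 = 22.7817
F = MSB/MSW = 25.0842
df = (2, 26)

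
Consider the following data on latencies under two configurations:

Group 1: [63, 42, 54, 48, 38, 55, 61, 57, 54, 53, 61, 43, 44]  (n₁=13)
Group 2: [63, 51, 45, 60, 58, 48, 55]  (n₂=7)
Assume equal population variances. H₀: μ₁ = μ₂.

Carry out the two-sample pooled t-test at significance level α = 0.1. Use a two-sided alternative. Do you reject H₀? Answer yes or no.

reject H₀: no

x̄₁=51.769, s₁=8.074, n₁=13
x̄₂=54.286, s₂=6.576, n₂=7
s_p² = [12·8.074² + 6·6.576²]/18 = 57.8742
SE = √(s_p²·(1/13+1/7)) = 3.5665
t = (51.769−54.286)/3.5665 = -0.7056
df = 18
p-value (two-sided) = 0.48947
At α=0.1: p ≥ α → fail to reject H₀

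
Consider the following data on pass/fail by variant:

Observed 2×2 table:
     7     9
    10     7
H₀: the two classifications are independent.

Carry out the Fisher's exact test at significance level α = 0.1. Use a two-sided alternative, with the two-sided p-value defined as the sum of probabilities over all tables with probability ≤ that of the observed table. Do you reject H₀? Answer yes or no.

reject H₀: no

Margins: r₁=16, r₂=17, c₁=17, c₂=16, n=33
p_obs = C(16,7)·C(17,10)/C(33,17); sum pmf over tables with pmf ≤ p_obs
p-value (two-sided) = 0.49351
At α=0.1: p ≥ α → fail to reject H₀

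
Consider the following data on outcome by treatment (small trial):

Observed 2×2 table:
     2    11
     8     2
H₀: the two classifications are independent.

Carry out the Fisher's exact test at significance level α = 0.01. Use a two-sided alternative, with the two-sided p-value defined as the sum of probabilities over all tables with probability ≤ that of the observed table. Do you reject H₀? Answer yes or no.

reject H₀: yes

Margins: r₁=13, r₂=10, c₁=10, c₂=13, n=23
p_obs = C(13,2)·C(10,8)/C(23,10); sum pmf over tables with pmf ≤ p_obs
p-value (two-sided) = 0.00343
At α=0.01: p < α → reject H₀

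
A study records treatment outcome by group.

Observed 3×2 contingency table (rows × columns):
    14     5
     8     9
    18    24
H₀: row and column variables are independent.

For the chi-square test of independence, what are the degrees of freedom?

df = (r−1)(c−1) = (3−1)·(2−1) = 2

degrees of freedom = 2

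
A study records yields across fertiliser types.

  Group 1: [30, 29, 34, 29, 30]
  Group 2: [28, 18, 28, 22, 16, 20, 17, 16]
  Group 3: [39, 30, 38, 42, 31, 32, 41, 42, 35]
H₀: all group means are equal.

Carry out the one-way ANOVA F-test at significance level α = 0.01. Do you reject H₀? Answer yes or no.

reject H₀: yes

Group means [30.40, 20.62, 36.67], grand mean 29.409
SSB = Σnᵢ(x̄ᵢ−x̄)² = 1096.243; SSW = ΣΣ(x−x̄ᵢ)² = 375.075
MSB = 1096.243/2 = 548.1216; MSW = 375.075/19 = 19.7408
F = MSB/MSW = 27.7659
df = (2, 19)
p-value (upper-tail) = 0.00000
At α=0.01: p < α → reject H₀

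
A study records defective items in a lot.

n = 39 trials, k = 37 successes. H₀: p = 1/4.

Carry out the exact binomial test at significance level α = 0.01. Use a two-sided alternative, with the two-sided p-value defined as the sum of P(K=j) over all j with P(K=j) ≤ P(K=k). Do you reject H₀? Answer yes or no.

reject H₀: yes

Exact binomial: n=39, k=37, p₀=1/4=0.2500
P(X=j) = C(n,j)·p₀^j·(1−p₀)^(n−j); p = Σ P(X=j) over j with P(X=j) ≤ P(X=37)
p-value (two-sided) = 0.00000
At α=0.01: p < α → reject H₀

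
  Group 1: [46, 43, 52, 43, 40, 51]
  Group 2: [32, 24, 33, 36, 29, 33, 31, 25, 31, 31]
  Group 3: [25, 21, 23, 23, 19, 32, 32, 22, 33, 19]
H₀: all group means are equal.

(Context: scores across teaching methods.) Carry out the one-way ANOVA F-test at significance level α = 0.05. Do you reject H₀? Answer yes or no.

Group means [45.83, 30.50, 24.90], grand mean 31.885
SSB = Σnᵢ(x̄ᵢ−x̄)² = 1674.421; SSW = ΣΣ(x−x̄ᵢ)² = 502.233
MSB = 1674.421/2 = 837.2103; MSW = 502.233/23 = 21.8362
F = MSB/MSW = 38.3404
df = (2, 23)
p-value (upper-tail) = 0.00000
At α=0.05: p < α → reject H₀

reject H₀: yes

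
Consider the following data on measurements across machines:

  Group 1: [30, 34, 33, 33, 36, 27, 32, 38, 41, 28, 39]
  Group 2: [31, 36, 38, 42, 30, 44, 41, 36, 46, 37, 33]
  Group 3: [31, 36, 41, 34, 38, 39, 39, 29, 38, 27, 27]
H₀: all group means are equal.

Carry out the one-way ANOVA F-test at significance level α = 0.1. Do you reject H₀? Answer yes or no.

reject H₀: no

Group means [33.73, 37.64, 34.45], grand mean 35.273
SSB = Σnᵢ(x̄ᵢ−x̄)² = 95.091; SSW = ΣΣ(x−x̄ᵢ)² = 735.455
MSB = 95.091/2 = 47.5455; MSW = 735.455/30 = 24.5152
F = MSB/MSW = 1.9394
df = (2, 30)
p-value (upper-tail) = 0.16139
At α=0.1: p ≥ α → fail to reject H₀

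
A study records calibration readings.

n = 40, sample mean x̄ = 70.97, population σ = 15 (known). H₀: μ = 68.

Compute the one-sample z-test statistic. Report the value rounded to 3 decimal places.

test statistic = 1.252

SE = σ/√n = 15/√40 = 2.3717
z = (x̄−μ₀)/SE = (70.97−68)/2.3717 = 1.2523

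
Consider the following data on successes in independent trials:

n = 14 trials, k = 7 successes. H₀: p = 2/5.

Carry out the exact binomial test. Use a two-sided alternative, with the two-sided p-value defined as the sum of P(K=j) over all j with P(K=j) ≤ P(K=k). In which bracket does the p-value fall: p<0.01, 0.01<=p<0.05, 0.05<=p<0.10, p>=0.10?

Exact binomial: n=14, k=7, p₀=2/5=0.4000
P(X=j) = C(n,j)·p₀^j·(1−p₀)^(n−j); p = Σ P(X=j) over j with P(X=j) ≤ P(X=7)
p-value (two-sided) = 0.58680
→ bracket: p>=0.10

p-value bracket: p>=0.10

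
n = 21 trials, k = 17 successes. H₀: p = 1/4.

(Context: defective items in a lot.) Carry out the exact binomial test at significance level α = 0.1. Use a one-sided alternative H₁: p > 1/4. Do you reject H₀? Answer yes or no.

reject H₀: yes

Exact binomial: n=21, k=17, p₀=1/4=0.2500
P(X≥17) from Σ C(n,i)·p₀^i·(1−p₀)^(n−i)
p-value (one-sided, H₁ greater) = 0.00000
At α=0.1: p < α → reject H₀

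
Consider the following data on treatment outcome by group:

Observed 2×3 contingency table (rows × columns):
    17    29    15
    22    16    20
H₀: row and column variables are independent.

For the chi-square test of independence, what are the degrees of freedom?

degrees of freedom = 2

df = (r−1)(c−1) = (2−1)·(3−1) = 2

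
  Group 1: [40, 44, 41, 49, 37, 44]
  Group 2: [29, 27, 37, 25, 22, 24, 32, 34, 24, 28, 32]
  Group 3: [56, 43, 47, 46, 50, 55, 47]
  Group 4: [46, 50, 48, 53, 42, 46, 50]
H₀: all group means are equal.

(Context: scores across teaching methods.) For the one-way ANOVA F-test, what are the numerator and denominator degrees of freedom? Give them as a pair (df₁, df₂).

degrees of freedom = [3, 27]

k = 4 groups, N = 31 total
df = (k−1, N−k) = (4−1, 31−4) = (3, 27)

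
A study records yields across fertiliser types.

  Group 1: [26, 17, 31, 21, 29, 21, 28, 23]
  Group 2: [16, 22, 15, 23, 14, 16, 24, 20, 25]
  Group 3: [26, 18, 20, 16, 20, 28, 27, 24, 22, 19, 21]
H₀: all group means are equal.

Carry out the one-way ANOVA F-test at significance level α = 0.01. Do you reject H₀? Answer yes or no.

reject H₀: no

Group means [24.50, 19.44, 21.91], grand mean 21.857
SSB = Σnᵢ(x̄ᵢ−x̄)² = 108.297; SSW = ΣΣ(x−x̄ᵢ)² = 455.131
MSB = 108.297/2 = 54.1486; MSW = 455.131/25 = 18.2053
F = MSB/MSW = 2.9743
df = (2, 25)
p-value (upper-tail) = 0.06938
At α=0.01: p ≥ α → fail to reject H₀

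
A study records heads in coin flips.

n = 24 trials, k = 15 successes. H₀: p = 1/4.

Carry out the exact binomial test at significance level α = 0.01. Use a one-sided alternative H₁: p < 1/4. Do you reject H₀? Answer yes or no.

Exact binomial: n=24, k=15, p₀=1/4=0.2500
P(X≤15) from Σ C(n,i)·p₀^i·(1−p₀)^(n−i)
p-value (one-sided, H₁ less) = 0.99998
At α=0.01: p ≥ α → fail to reject H₀

reject H₀: no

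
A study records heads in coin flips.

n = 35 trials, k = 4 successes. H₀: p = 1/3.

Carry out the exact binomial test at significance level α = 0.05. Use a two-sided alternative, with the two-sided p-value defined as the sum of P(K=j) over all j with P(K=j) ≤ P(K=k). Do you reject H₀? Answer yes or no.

Exact binomial: n=35, k=4, p₀=1/3=0.3333
P(X=j) = C(n,j)·p₀^j·(1−p₀)^(n−j); p = Σ P(X=j) over j with P(X=j) ≤ P(X=4)
p-value (two-sided) = 0.00614
At α=0.05: p < α → reject H₀

reject H₀: yes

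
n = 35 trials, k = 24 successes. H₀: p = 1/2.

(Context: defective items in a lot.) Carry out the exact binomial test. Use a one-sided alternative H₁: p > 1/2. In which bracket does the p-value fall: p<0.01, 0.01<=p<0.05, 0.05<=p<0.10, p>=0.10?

Exact binomial: n=35, k=24, p₀=1/2=0.5000
P(X≥24) from Σ C(n,i)·p₀^i·(1−p₀)^(n−i)
p-value (one-sided, H₁ greater) = 0.02048
→ bracket: 0.01<=p<0.05

p-value bracket: 0.01<=p<0.05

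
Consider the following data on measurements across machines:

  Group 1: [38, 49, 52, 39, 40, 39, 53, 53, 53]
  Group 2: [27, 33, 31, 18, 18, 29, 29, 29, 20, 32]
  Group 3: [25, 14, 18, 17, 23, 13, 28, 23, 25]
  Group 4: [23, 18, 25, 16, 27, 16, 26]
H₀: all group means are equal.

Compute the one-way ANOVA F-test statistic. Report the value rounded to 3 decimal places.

Group means [46.22, 26.60, 20.67, 21.57], grand mean 29.114
SSB = Σnᵢ(x̄ᵢ−x̄)² = 3737.873; SSW = ΣΣ(x−x̄ᵢ)² = 1051.670
MSB = 3737.873/3 = 1245.9577; MSW = 1051.670/31 = 33.9248
F = MSB/MSW = 36.7270
df = (3, 31)

test statistic = 36.727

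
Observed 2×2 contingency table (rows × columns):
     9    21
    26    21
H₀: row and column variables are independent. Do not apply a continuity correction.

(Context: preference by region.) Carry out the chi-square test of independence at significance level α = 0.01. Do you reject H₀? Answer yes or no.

reject H₀: no

Row totals [30, 47], col totals [35, 42], n=77
χ² = (9−13.64)²/13.64 + (21−16.36)²/16.36 + (26−21.36)²/21.36 + (21−25.64)²/25.64 = 4.7347
df = 1
p-value (upper-tail) = 0.02956
At α=0.01: p ≥ α → fail to reject H₀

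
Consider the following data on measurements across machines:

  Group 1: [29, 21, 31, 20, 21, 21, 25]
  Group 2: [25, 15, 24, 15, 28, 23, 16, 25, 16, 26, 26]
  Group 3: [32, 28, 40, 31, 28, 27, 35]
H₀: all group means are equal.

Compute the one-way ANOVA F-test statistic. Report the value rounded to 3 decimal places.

test statistic = 9.242

Group means [24.00, 21.73, 31.57], grand mean 25.120
SSB = Σnᵢ(x̄ᵢ−x̄)² = 426.744; SSW = ΣΣ(x−x̄ᵢ)² = 507.896
MSB = 426.744/2 = 213.3719; MSW = 507.896/22 = 23.0862
F = MSB/MSW = 9.2424
df = (2, 22)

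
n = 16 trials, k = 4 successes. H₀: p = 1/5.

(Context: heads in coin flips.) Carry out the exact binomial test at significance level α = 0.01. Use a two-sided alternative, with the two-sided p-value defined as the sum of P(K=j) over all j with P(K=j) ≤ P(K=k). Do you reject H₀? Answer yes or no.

Exact binomial: n=16, k=4, p₀=1/5=0.2000
P(X=j) = C(n,j)·p₀^j·(1−p₀)^(n−j); p = Σ P(X=j) over j with P(X=j) ≤ P(X=4)
p-value (two-sided) = 0.54260
At α=0.01: p ≥ α → fail to reject H₀

reject H₀: no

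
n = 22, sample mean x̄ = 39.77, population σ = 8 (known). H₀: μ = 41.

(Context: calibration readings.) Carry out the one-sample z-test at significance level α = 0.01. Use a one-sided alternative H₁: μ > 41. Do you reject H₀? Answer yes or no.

SE = σ/√n = 8/√22 = 1.7056
z = (x̄−μ₀)/SE = (39.77−41)/1.7056 = -0.7212
p-value (one-sided, H₁ greater) = 0.76459
At α=0.01: p ≥ α → fail to reject H₀

reject H₀: no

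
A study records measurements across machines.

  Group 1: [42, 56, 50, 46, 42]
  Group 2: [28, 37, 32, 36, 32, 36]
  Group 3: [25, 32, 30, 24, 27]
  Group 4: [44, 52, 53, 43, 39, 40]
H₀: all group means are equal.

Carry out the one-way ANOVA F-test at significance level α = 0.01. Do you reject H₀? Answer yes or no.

reject H₀: yes

Group means [47.20, 33.50, 27.60, 45.17], grand mean 38.455
SSB = Σnᵢ(x̄ᵢ−x̄)² = 1389.121; SSW = ΣΣ(x−x̄ᵢ)² = 424.333
MSB = 1389.121/3 = 463.0404; MSW = 424.333/18 = 23.5741
F = MSB/MSW = 19.6419
df = (3, 18)
p-value (upper-tail) = 0.00001
At α=0.01: p < α → reject H₀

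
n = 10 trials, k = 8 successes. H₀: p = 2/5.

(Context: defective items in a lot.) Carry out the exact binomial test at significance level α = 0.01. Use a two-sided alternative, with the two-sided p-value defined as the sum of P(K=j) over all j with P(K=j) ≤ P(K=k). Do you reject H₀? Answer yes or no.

reject H₀: no

Exact binomial: n=10, k=8, p₀=2/5=0.4000
P(X=j) = C(n,j)·p₀^j·(1−p₀)^(n−j); p = Σ P(X=j) over j with P(X=j) ≤ P(X=8)
p-value (two-sided) = 0.01834
At α=0.01: p ≥ α → fail to reject H₀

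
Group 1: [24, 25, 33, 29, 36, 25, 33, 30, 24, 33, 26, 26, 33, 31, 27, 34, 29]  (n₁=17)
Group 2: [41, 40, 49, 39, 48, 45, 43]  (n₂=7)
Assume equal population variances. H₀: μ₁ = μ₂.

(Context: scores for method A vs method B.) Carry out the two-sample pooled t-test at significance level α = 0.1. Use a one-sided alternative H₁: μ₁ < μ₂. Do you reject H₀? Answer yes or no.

reject H₀: yes

x̄₁=29.294, s₁=3.917, n₁=17
x̄₂=43.571, s₂=3.910, n₂=7
s_p² = [16·3.917² + 6·3.910²]/22 = 15.3293
SE = √(s_p²·(1/17+1/7)) = 1.7583
t = (29.294−43.571)/1.7583 = -8.1200
df = 22
p-value (one-sided, H₁ less) = 0.00000
At α=0.1: p < α → reject H₀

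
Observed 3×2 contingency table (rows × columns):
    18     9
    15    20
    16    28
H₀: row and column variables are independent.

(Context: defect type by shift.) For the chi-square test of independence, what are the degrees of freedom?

degrees of freedom = 2

df = (r−1)(c−1) = (3−1)·(2−1) = 2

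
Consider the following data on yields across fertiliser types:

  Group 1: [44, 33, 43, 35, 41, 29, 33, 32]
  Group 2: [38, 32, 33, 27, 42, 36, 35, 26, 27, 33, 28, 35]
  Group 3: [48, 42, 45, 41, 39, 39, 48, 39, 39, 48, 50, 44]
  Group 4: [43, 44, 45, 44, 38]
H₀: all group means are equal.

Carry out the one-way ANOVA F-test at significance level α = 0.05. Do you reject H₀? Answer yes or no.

Group means [36.25, 32.67, 43.50, 42.80], grand mean 38.324
SSB = Σnᵢ(x̄ᵢ−x̄)² = 840.141; SSW = ΣΣ(x−x̄ᵢ)² = 715.967
MSB = 840.141/3 = 280.0471; MSW = 715.967/33 = 21.6960
F = MSB/MSW = 12.9078
df = (3, 33)
p-value (upper-tail) = 0.00001
At α=0.05: p < α → reject H₀

reject H₀: yes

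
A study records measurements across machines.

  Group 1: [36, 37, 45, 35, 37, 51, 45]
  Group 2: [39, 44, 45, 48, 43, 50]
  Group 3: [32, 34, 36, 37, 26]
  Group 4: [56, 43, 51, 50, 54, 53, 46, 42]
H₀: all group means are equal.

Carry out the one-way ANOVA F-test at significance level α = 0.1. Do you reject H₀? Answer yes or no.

Group means [40.86, 44.83, 33.00, 49.38], grand mean 42.885
SSB = Σnᵢ(x̄ᵢ−x̄)² = 877.088; SSW = ΣΣ(x−x̄ᵢ)² = 563.565
MSB = 877.088/3 = 292.3628; MSW = 563.565/22 = 25.6166
F = MSB/MSW = 11.4130
df = (3, 22)
p-value (upper-tail) = 0.00010
At α=0.1: p < α → reject H₀

reject H₀: yes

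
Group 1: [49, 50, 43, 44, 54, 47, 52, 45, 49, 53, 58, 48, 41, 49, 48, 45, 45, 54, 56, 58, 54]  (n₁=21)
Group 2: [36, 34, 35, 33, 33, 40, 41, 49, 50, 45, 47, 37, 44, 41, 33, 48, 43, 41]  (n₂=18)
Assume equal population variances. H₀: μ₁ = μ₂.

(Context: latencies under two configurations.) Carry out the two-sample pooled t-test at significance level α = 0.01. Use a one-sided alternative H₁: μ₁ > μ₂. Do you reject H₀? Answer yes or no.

reject H₀: yes

x̄₁=49.619, s₁=4.914, n₁=21
x̄₂=40.556, s₂=5.813, n₂=18
s_p² = [20·4.914² + 17·5.813²]/37 = 28.5783
SE = √(s_p²·(1/21+1/18)) = 1.7171
t = (49.619−40.556)/1.7171 = 5.2783
df = 37
p-value (one-sided, H₁ greater) = 0.00000
At α=0.01: p < α → reject H₀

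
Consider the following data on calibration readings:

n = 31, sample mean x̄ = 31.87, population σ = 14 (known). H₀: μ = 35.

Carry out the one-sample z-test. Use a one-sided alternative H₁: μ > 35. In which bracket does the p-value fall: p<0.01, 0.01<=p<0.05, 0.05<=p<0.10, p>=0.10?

SE = σ/√n = 14/√31 = 2.5145
z = (x̄−μ₀)/SE = (31.87−35)/2.5145 = -1.2448
p-value (one-sided, H₁ greater) = 0.89340
→ bracket: p>=0.10

p-value bracket: p>=0.10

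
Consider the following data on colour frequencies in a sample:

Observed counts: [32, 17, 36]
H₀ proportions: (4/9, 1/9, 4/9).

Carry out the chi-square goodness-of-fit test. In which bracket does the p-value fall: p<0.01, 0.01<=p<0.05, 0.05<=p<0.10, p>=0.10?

p-value bracket: 0.01<=p<0.05

n = 85; E_i = n·p_i = [37.78, 9.44, 37.78]
χ² = (32−37.78)²/37.78 + (17−9.44)²/9.44 + (36−37.78)²/37.78 = 7.0118
df = 2
p-value (upper-tail) = 0.03002
→ bracket: 0.01<=p<0.05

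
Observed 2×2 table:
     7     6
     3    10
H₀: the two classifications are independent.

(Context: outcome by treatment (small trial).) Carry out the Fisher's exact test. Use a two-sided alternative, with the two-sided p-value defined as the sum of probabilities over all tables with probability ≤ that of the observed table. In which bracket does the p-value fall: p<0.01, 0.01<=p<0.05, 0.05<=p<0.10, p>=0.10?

Margins: r₁=13, r₂=13, c₁=10, c₂=16, n=26
p_obs = C(13,7)·C(13,3)/C(26,10); sum pmf over tables with pmf ≤ p_obs
p-value (two-sided) = 0.22619
→ bracket: p>=0.10

p-value bracket: p>=0.10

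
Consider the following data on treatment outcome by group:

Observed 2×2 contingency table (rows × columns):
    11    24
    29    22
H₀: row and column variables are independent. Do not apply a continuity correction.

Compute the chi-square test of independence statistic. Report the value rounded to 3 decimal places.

Row totals [35, 51], col totals [40, 46], n=86
χ² = (11−16.28)²/16.28 + (24−18.72)²/18.72 + (29−23.72)²/23.72 + (22−27.28)²/27.28 = 5.3970
df = 1

test statistic = 5.397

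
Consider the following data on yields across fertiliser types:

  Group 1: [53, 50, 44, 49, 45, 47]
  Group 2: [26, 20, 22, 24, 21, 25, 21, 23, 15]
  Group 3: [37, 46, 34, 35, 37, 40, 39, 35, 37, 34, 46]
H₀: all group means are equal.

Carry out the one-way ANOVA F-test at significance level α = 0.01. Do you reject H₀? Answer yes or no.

reject H₀: yes

Group means [48.00, 21.89, 38.18], grand mean 34.808
SSB = Σnᵢ(x̄ᵢ−x̄)² = 2671.513; SSW = ΣΣ(x−x̄ᵢ)² = 326.525
MSB = 2671.513/2 = 1335.7566; MSW = 326.525/23 = 14.1968
F = MSB/MSW = 94.0889
df = (2, 23)
p-value (upper-tail) = 0.00000
At α=0.01: p < α → reject H₀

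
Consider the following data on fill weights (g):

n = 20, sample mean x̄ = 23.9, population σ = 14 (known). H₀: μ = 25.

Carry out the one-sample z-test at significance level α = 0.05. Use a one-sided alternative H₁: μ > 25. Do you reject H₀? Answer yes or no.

reject H₀: no

SE = σ/√n = 14/√20 = 3.1305
z = (x̄−μ₀)/SE = (23.9−25)/3.1305 = -0.3514
p-value (one-sided, H₁ greater) = 0.63735
At α=0.05: p ≥ α → fail to reject H₀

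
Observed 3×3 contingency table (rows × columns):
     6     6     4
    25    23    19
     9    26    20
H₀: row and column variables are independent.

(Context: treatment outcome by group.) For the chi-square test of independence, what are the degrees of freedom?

df = (r−1)(c−1) = (3−1)·(3−1) = 4

degrees of freedom = 4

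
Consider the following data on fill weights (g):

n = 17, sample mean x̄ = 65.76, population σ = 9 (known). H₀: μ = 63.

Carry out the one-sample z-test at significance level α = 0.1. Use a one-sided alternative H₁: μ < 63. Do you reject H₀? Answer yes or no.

SE = σ/√n = 9/√17 = 2.1828
z = (x̄−μ₀)/SE = (65.76−63)/2.1828 = 1.2644
p-value (one-sided, H₁ less) = 0.89696
At α=0.1: p ≥ α → fail to reject H₀

reject H₀: no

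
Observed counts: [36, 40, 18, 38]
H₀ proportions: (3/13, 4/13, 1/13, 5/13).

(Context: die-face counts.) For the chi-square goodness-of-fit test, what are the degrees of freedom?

degrees of freedom = 3

df = k − 1 = 4 − 1 = 3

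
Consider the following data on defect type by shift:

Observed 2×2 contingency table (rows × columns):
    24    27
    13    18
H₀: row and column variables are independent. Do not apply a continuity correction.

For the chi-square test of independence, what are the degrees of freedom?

df = (r−1)(c−1) = (2−1)·(2−1) = 1

degrees of freedom = 1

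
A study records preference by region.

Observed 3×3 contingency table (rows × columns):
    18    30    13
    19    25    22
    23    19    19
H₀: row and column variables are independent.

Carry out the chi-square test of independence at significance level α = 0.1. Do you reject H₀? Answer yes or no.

Row totals [61, 66, 61], col totals [60, 74, 54], n=188
χ² = (18−19.47)²/19.47 + (30−24.01)²/24.01 + (13−17.52)²/17.52 + (19−21.06)²/21.06 + (25−25.98)²/25.98 + (22−18.96)²/18.96 + (23−19.47)²/19.47 + (19−24.01)²/24.01 + (19−17.52)²/17.52 = 5.3100
df = 4
p-value (upper-tail) = 0.25694
At α=0.1: p ≥ α → fail to reject H₀

reject H₀: no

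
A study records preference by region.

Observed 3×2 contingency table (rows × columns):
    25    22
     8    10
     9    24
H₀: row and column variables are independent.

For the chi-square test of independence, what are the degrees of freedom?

df = (r−1)(c−1) = (3−1)·(2−1) = 2

degrees of freedom = 2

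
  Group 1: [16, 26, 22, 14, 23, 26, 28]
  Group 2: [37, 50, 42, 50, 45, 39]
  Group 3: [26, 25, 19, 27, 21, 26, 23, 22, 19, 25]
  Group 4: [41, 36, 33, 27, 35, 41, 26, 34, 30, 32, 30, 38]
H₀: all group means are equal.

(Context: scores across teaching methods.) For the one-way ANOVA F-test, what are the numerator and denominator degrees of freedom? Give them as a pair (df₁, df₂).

k = 4 groups, N = 35 total
df = (k−1, N−k) = (4−1, 35−4) = (3, 31)

degrees of freedom = [3, 31]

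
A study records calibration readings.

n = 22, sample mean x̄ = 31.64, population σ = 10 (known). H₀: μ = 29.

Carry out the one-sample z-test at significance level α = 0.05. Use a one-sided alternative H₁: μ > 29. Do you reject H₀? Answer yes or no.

reject H₀: no

SE = σ/√n = 10/√22 = 2.1320
z = (x̄−μ₀)/SE = (31.64−29)/2.1320 = 1.2383
p-value (one-sided, H₁ greater) = 0.10781
At α=0.05: p ≥ α → fail to reject H₀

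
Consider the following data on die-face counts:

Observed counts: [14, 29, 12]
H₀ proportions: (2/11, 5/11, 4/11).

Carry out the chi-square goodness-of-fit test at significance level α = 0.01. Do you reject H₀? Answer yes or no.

n = 55; E_i = n·p_i = [10.00, 25.00, 20.00]
χ² = (14−10.00)²/10.00 + (29−25.00)²/25.00 + (12−20.00)²/20.00 = 5.4400
df = 2
p-value (upper-tail) = 0.06587
At α=0.01: p ≥ α → fail to reject H₀

reject H₀: no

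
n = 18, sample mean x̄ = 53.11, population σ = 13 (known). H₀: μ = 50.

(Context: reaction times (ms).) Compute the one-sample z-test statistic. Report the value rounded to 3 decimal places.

test statistic = 1.015

SE = σ/√n = 13/√18 = 3.0641
z = (x̄−μ₀)/SE = (53.11−50)/3.0641 = 1.0150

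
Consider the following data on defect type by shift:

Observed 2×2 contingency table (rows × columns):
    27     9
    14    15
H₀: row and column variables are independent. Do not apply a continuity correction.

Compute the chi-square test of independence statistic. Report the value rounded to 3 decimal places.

test statistic = 4.925

Row totals [36, 29], col totals [41, 24], n=65
χ² = (27−22.71)²/22.71 + (9−13.29)²/13.29 + (14−18.29)²/18.29 + (15−10.71)²/10.71 = 4.9252
df = 1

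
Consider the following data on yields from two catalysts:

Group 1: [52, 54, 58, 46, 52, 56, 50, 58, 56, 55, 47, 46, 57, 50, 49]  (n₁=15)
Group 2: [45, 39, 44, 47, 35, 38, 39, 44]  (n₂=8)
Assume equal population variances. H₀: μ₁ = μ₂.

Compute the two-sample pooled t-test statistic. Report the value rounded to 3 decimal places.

x̄₁=52.400, s₁=4.256, n₁=15
x̄₂=41.375, s₂=4.173, n₂=8
s_p² = [14·4.256² + 7·4.173²]/21 = 17.8798
SE = √(s_p²·(1/15+1/8)) = 1.8512
t = (52.400−41.375)/1.8512 = 5.9556
df = 21

test statistic = 5.956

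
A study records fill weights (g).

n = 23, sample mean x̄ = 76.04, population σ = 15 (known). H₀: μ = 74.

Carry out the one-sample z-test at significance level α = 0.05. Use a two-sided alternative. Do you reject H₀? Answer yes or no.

reject H₀: no

SE = σ/√n = 15/√23 = 3.1277
z = (x̄−μ₀)/SE = (76.04−74)/3.1277 = 0.6522
p-value (two-sided) = 0.51425
At α=0.05: p ≥ α → fail to reject H₀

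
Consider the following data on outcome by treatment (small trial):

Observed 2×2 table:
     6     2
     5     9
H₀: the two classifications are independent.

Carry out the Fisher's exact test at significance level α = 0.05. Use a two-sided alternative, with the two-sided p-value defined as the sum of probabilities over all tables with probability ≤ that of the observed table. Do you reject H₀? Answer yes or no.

Margins: r₁=8, r₂=14, c₁=11, c₂=11, n=22
p_obs = C(8,6)·C(14,5)/C(22,11); sum pmf over tables with pmf ≤ p_obs
p-value (two-sided) = 0.18266
At α=0.05: p ≥ α → fail to reject H₀

reject H₀: no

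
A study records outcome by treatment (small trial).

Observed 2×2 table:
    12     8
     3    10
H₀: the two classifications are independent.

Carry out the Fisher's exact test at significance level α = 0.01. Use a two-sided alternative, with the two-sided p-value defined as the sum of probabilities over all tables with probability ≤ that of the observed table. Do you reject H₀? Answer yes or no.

Margins: r₁=20, r₂=13, c₁=15, c₂=18, n=33
p_obs = C(20,12)·C(13,3)/C(33,15); sum pmf over tables with pmf ≤ p_obs
p-value (two-sided) = 0.07244
At α=0.01: p ≥ α → fail to reject H₀

reject H₀: no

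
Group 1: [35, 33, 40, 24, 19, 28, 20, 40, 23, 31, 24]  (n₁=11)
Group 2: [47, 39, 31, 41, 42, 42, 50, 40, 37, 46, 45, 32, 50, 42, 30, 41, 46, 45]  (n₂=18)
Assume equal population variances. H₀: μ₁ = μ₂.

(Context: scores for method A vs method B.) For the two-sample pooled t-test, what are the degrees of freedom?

df = n₁ + n₂ − 2 = 11 + 18 − 2 = 27

degrees of freedom = 27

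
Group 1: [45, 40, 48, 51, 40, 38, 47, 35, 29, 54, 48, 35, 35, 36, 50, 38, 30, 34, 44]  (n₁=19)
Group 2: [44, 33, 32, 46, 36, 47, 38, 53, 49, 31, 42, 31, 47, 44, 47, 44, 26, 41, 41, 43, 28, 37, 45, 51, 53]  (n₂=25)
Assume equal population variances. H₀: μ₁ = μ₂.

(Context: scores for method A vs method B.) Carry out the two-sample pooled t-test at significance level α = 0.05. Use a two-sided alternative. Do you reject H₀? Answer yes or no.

x̄₁=40.895, s₁=7.363, n₁=19
x̄₂=41.160, s₂=7.696, n₂=25
s_p² = [18·7.363² + 24·7.696²]/42 = 57.0750
SE = √(s_p²·(1/19+1/25)) = 2.2993
t = (40.895−41.160)/2.2993 = -0.1154
df = 42
p-value (two-sided) = 0.90871
At α=0.05: p ≥ α → fail to reject H₀

reject H₀: no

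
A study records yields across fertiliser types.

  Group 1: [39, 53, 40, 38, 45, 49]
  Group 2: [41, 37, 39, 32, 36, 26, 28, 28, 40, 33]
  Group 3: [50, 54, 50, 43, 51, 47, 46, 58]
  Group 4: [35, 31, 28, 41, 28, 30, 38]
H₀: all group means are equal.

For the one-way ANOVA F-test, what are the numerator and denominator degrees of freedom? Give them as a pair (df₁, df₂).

degrees of freedom = [3, 27]

k = 4 groups, N = 31 total
df = (k−1, N−k) = (4−1, 31−4) = (3, 27)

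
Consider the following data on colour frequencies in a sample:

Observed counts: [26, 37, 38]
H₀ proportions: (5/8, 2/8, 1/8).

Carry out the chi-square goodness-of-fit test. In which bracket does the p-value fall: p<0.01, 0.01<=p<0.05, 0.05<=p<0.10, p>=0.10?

n = 101; E_i = n·p_i = [63.12, 25.25, 12.62]
χ² = (26−63.12)²/63.12 + (37−25.25)²/25.25 + (38−12.62)²/12.62 = 78.3030
df = 2
p-value (upper-tail) = 0.00000
→ bracket: p<0.01

p-value bracket: p<0.01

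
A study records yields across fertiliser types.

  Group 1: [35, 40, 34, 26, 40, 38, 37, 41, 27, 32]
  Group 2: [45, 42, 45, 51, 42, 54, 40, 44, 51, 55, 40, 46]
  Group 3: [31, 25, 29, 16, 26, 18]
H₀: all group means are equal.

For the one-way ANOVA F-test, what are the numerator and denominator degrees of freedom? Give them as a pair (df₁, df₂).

degrees of freedom = [2, 25]

k = 3 groups, N = 28 total
df = (k−1, N−k) = (3−1, 28−3) = (2, 25)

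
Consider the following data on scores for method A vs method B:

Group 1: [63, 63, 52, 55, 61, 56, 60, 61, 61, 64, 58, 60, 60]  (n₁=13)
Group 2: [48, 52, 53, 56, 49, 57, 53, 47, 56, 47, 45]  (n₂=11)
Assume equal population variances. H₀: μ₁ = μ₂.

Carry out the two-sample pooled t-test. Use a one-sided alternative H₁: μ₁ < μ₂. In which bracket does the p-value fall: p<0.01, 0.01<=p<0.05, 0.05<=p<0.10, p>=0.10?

x̄₁=59.538, s₁=3.455, n₁=13
x̄₂=51.182, s₂=4.191, n₂=11
s_p² = [12·3.455² + 10·4.191²]/22 = 14.4940
SE = √(s_p²·(1/13+1/11)) = 1.5597
t = (59.538−51.182)/1.5597 = 5.3580
df = 22
p-value (one-sided, H₁ less) = 0.99999
→ bracket: p>=0.10

p-value bracket: p>=0.10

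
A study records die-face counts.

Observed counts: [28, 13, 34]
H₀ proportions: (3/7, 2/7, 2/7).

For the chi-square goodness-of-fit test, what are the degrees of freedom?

degrees of freedom = 2

df = k − 1 = 3 − 1 = 2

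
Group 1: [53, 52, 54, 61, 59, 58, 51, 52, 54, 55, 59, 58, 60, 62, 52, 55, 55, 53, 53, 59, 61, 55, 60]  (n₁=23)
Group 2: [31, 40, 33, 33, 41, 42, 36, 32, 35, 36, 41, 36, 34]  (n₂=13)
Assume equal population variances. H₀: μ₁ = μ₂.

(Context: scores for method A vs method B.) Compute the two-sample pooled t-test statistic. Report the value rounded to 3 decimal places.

test statistic = 16.183

x̄₁=56.130, s₁=3.468, n₁=23
x̄₂=36.154, s₂=3.716, n₂=13
s_p² = [22·3.468² + 12·3.716²]/34 = 12.6559
SE = √(s_p²·(1/23+1/13)) = 1.2344
t = (56.130−36.154)/1.2344 = 16.1830
df = 34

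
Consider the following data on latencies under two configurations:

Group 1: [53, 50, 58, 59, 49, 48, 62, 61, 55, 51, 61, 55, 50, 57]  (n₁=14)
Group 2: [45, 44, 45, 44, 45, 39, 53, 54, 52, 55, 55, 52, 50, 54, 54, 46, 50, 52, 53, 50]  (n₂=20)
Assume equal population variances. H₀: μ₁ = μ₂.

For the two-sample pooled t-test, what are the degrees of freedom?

df = n₁ + n₂ − 2 = 14 + 20 − 2 = 32

degrees of freedom = 32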